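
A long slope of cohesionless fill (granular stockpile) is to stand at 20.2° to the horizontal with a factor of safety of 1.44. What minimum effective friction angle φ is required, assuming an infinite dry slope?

FS = tanφ/tanβ ⇒ tanφ = FS · tanβ = 1.44 · tan20.2° = 0.5298
φ = arctan(0.5298) = 27.92°

φ = 27.9°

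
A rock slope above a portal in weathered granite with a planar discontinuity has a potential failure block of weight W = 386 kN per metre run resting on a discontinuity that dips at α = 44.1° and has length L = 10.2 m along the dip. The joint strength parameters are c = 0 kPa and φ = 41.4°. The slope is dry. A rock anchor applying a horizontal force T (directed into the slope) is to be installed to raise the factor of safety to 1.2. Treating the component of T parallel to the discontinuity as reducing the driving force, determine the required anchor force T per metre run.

Resolving forces along and normal to the sliding plane, with the horizontal anchor force T adding T·sinα to the effective normal force and T·cosα acting up the plane against the driving force:
FS = [cL + (W cosα + T sinα) tanφ] / [W sinα − T cosα]
Without the anchor: N' = 277.2 kN/m, driving T_d = 268.6 kN/m, resisting R = 0·10.2 + 277.2·tan41.4° = 244.4 kN/m, FS = 0.91.
Setting FS = 1.2 and solving for T:
1.2·(268.6 − T cos44.1°) = 244.4 + T sin44.1°·tan41.4°
T·(sin44.1°·tan41.4° + 1.2·cos44.1°) = 1.2·268.6 − 244.4
T·(0.6959·0.8816 + 1.2·0.7181) = 322.3 − 244.4 = 78.0
T·1.4753 = 78.0
T = 52.8 kN/m

T = 53 kN/m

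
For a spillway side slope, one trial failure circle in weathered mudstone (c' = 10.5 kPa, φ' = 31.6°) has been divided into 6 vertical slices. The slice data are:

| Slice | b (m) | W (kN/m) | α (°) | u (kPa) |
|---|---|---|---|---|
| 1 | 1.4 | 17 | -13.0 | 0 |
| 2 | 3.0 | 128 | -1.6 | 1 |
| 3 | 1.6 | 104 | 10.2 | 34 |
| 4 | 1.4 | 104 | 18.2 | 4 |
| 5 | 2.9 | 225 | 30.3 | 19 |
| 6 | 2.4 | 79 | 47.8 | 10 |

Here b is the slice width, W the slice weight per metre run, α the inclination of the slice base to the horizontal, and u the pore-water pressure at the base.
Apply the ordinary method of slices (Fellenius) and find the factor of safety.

Ordinary method of slices: FS = Σ[c'·Δl_i + (W_i cosα_i − u_i·Δl_i)·tanφ'] / Σ W_i sinα_i, with Δl_i = b_i / cosα_i.
Slice 1: Δl = 1.4/cos(-13.0°) = 1.437 m; N'_1 = 17·cos(-13.0°) − 0·1.437 = 16.6; c'Δl = 15.09; W sinα = -3.8
Slice 2: Δl = 3.0/cos(-1.6°) = 3.001 m; N'_2 = 128·cos(-1.6°) − 1·3.001 = 124.9; c'Δl = 31.51; W sinα = -3.6
Slice 3: Δl = 1.6/cos10.2° = 1.626 m; N'_3 = 104·cos10.2° − 34·1.626 = 47.1; c'Δl = 17.07; W sinα = 18.4
Slice 4: Δl = 1.4/cos18.2° = 1.474 m; N'_4 = 104·cos18.2° − 4·1.474 = 92.9; c'Δl = 15.47; W sinα = 32.5
Slice 5: Δl = 2.9/cos30.3° = 3.359 m; N'_5 = 225·cos30.3° − 19·3.359 = 130.4; c'Δl = 35.27; W sinα = 113.5
Slice 6: Δl = 2.4/cos47.8° = 3.573 m; N'_6 = 79·cos47.8° − 10·3.573 = 17.3; c'Δl = 37.52; W sinα = 58.5
Σc'Δl = 151.9 kN/m; ΣN' = 429.3 kN/m; ΣW sinα = 215.5 kN/m
Resisting = 151.9 + 429.3·tan31.6° = 151.9 + 264.1 = 416.0 kN/m
FS = 416.0 / 215.5 = 1.930

FS = 1.93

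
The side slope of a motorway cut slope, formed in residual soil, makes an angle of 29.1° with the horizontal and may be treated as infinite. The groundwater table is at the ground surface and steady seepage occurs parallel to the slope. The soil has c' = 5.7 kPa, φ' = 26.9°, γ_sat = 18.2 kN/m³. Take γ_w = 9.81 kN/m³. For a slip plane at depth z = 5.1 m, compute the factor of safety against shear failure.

With seepage parallel to the slope and the water table at the surface, the effective normal stress on the slip plane uses the buoyant unit weight γ' = γ_sat − γ_w while the driving shear stress uses γ_sat:
FS = [c' + γ' z cos²β tanφ'] / [γ_sat z sinβ cosβ]
γ' = 18.2 − 9.81 = 8.39 kN/m³
Numerator = 5.7 + 8.39·5.1·cos²29.1°·tan26.9° = 5.7 + 8.39·5.1·0.7635·0.5073 = 22.274 kPa
Denominator = 18.2·5.1·sin29.1°·cos29.1° = 18.2·5.1·0.4863·0.8738 = 39.444 kPa
FS = 22.274 / 39.444 = 0.565

FS = 0.56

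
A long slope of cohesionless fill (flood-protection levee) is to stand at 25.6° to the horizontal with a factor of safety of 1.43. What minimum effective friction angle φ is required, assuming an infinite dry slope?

φ = 34.4°

FS = tanφ/tanβ ⇒ tanφ = FS · tanβ = 1.43 · tan25.6° = 0.6851
φ = arctan(0.6851) = 34.42°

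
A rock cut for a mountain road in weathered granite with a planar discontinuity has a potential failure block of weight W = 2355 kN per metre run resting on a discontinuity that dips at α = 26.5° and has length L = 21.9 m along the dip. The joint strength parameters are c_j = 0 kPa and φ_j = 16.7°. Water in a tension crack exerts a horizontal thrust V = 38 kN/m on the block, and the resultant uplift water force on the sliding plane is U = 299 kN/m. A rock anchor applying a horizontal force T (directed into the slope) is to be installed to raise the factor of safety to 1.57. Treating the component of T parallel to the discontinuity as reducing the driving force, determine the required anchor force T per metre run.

Resolving forces along and normal to the sliding plane, with the horizontal anchor force T adding T·sinα to the effective normal force and T·cosα acting up the plane against the driving force:
FS = [c_jL + (W cosα − U − V sinα + T sinα) tanφ_j] / [W sinα + V cosα − T cosα]
Without the anchor: N' = 1791.6 kN/m, driving T_d = 1084.8 kN/m, resisting R = 0·21.9 + 1791.6·tan16.7° = 537.5 kN/m, FS = 0.50.
Setting FS = 1.57 and solving for T:
1.57·(1084.8 − T cos26.5°) = 537.5 + T sin26.5°·tan16.7°
T·(sin26.5°·tan16.7° + 1.57·cos26.5°) = 1.57·1084.8 − 537.5
T·(0.4462·0.3000 + 1.57·0.8949) = 1703.1 − 537.5 = 1165.6
T·1.5389 = 1165.6
T = 757.4 kN/m

T = 757 kN/m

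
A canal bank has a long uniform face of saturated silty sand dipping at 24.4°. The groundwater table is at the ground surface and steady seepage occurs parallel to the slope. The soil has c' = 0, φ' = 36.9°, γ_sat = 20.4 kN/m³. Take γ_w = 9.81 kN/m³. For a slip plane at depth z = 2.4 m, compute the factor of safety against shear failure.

FS = 0.86

With seepage parallel to the slope and the water table at the surface, the effective normal stress on the slip plane uses the buoyant unit weight γ' = γ_sat − γ_w while the driving shear stress uses γ_sat:
FS = [c' + γ' z cos²β tanφ'] / [γ_sat z sinβ cosβ]
(For c' = 0 this reduces to FS = (γ'/γ_sat)·tanφ'/tanβ.)
γ' = 20.4 − 9.81 = 10.59 kN/m³
Numerator = 0.0 + 10.59·2.4·cos²24.4°·tan36.9° = 0.0 + 10.59·2.4·0.8293·0.7508 = 15.826 kPa
Denominator = 20.4·2.4·sin24.4°·cos24.4° = 20.4·2.4·0.4131·0.9107 = 18.419 kPa
FS = 15.826 / 18.419 = 0.859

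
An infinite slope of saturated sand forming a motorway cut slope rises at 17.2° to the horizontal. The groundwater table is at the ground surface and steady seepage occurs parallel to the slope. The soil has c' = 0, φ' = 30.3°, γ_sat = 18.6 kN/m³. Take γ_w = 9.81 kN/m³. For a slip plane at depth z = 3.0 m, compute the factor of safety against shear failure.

FS = 0.89

With seepage parallel to the slope and the water table at the surface, the effective normal stress on the slip plane uses the buoyant unit weight γ' = γ_sat − γ_w while the driving shear stress uses γ_sat:
FS = [c' + γ' z cos²β tanφ'] / [γ_sat z sinβ cosβ]
(For c' = 0 this reduces to FS = (γ'/γ_sat)·tanφ'/tanβ.)
γ' = 18.6 − 9.81 = 8.79 kN/m³
Numerator = 0.0 + 8.79·3.0·cos²17.2°·tan30.3° = 0.0 + 8.79·3.0·0.9126·0.5844 = 14.062 kPa
Denominator = 18.6·3.0·sin17.2°·cos17.2° = 18.6·3.0·0.2957·0.9553 = 15.763 kPa
FS = 14.062 / 15.763 = 0.892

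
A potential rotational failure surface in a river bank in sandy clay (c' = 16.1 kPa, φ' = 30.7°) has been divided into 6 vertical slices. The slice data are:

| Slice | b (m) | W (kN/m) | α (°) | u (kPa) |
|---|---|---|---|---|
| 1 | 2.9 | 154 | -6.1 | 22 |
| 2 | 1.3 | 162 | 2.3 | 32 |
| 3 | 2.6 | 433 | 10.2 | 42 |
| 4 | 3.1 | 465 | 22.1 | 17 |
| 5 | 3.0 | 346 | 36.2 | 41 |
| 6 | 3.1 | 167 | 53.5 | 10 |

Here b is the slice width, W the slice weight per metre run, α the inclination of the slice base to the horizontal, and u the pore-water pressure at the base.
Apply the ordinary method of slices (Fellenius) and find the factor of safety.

FS = 1.63

Ordinary method of slices: FS = Σ[c'·Δl_i + (W_i cosα_i − u_i·Δl_i)·tanφ'] / Σ W_i sinα_i, with Δl_i = b_i / cosα_i.
Slice 1: Δl = 2.9/cos(-6.1°) = 2.917 m; N'_1 = 154·cos(-6.1°) − 22·2.917 = 89.0; c'Δl = 46.96; W sinα = -16.4
Slice 2: Δl = 1.3/cos2.3° = 1.301 m; N'_2 = 162·cos2.3° − 32·1.301 = 120.2; c'Δl = 20.95; W sinα = 6.5
Slice 3: Δl = 2.6/cos10.2° = 2.642 m; N'_3 = 433·cos10.2° − 42·2.642 = 315.2; c'Δl = 42.53; W sinα = 76.7
Slice 4: Δl = 3.1/cos22.1° = 3.346 m; N'_4 = 465·cos22.1° − 17·3.346 = 374.0; c'Δl = 53.87; W sinα = 174.9
Slice 5: Δl = 3.0/cos36.2° = 3.718 m; N'_5 = 346·cos36.2° − 41·3.718 = 126.8; c'Δl = 59.85; W sinα = 204.3
Slice 6: Δl = 3.1/cos53.5° = 5.212 m; N'_6 = 167·cos53.5° − 10·5.212 = 47.2; c'Δl = 83.91; W sinα = 134.2
Σc'Δl = 308.1 kN/m; ΣN' = 1072.4 kN/m; ΣW sinα = 580.4 kN/m
Resisting = 308.1 + 1072.4·tan30.7° = 308.1 + 636.7 = 944.8 kN/m
FS = 944.8 / 580.4 = 1.628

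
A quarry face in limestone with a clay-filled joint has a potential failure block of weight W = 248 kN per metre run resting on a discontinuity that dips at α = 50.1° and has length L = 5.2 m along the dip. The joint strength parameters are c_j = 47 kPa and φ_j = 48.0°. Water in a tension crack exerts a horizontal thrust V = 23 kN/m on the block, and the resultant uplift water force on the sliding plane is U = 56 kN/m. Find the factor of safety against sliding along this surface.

FS = 1.65

Resolving the block weight along and normal to the plane and applying the Mohr–Coulomb strength on the joint:
N' = W cosα − U − V sinα = 248·cos50.1° − 56 − 23·sin50.1° = 85.4 kN/m
Driving force T = W sinα + V cosα = 248·sin50.1° + 23·cos50.1° = 205.0 kN/m
Resisting force R = c_j·L + N'·tanφ_j = 47·5.2 + 85.4·tan48.0° = 244.4 + 94.9 = 339.3 kN/m
FS = R / T = 339.3 / 205.0 = 1.655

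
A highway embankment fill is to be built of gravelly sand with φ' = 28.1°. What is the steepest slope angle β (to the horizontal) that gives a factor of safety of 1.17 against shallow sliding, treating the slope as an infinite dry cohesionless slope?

β = 24.5°

For an infinite dry cohesionless slope FS = tanφ'/tanβ, so tanβ = tanφ' / FS.
tanβ = tan28.1° / 1.17 = 0.5340 / 1.17 = 0.4564
β = arctan(0.4564) = 24.53°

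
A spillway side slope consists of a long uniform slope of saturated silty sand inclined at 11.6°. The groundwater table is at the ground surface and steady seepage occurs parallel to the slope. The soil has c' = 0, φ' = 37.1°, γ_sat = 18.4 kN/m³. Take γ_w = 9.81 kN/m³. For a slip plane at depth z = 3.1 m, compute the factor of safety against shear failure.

With seepage parallel to the slope and the water table at the surface, the effective normal stress on the slip plane uses the buoyant unit weight γ' = γ_sat − γ_w while the driving shear stress uses γ_sat:
FS = [c' + γ' z cos²β tanφ'] / [γ_sat z sinβ cosβ]
(For c' = 0 this reduces to FS = (γ'/γ_sat)·tanφ'/tanβ.)
γ' = 18.4 − 9.81 = 8.59 kN/m³
Numerator = 0.0 + 8.59·3.1·cos²11.6°·tan37.1° = 0.0 + 8.59·3.1·0.9596·0.7563 = 19.325 kPa
Denominator = 18.4·3.1·sin11.6°·cos11.6° = 18.4·3.1·0.2011·0.9796 = 11.235 kPa
FS = 19.325 / 11.235 = 1.720

FS = 1.72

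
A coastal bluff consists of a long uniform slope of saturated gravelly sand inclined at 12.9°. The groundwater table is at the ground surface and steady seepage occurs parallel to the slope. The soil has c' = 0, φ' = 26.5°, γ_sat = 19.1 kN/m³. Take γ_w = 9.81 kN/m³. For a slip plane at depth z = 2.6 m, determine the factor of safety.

FS = 1.06

With seepage parallel to the slope and the water table at the surface, the effective normal stress on the slip plane uses the buoyant unit weight γ' = γ_sat − γ_w while the driving shear stress uses γ_sat:
FS = [c' + γ' z cos²β tanφ'] / [γ_sat z sinβ cosβ]
(For c' = 0 this reduces to FS = (γ'/γ_sat)·tanφ'/tanβ.)
γ' = 19.1 − 9.81 = 9.29 kN/m³
Numerator = 0.0 + 9.29·2.6·cos²12.9°·tan26.5° = 0.0 + 9.29·2.6·0.9502·0.4986 = 11.443 kPa
Denominator = 19.1·2.6·sin12.9°·cos12.9° = 19.1·2.6·0.2233·0.9748 = 10.807 kPa
FS = 11.443 / 10.807 = 1.059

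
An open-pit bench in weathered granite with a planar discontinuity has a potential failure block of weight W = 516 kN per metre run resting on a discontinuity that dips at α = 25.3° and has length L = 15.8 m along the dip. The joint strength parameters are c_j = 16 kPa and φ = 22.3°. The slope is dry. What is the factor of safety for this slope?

Resolving the block weight along and normal to the plane and applying the Mohr–Coulomb strength on the joint:
N' = W cosα = 516·cos25.3° = 466.5 kN/m
Driving force T = W sinα = 516·sin25.3° = 220.5 kN/m
Resisting force R = c_j·L + N'·tanφ = 16·15.8 + 466.5·tan22.3° = 252.8 + 191.3 = 444.1 kN/m
FS = R / T = 444.1 / 220.5 = 2.014

FS = 2.01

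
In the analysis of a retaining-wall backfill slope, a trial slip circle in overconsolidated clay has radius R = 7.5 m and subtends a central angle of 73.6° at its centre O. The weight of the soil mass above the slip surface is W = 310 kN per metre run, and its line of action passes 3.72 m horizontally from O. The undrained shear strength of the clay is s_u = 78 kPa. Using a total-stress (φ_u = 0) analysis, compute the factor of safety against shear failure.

FS = 4.89

Taking moments about the centre O, the resisting moment is provided by the undrained shear strength acting along the arc:
Arc length L_a = R·θ = 7.5·(73.6°·π/180) = 7.5·1.2846 = 9.63 m
M_R = s_u·L_a·R = 78·9.63·7.5 = 5636.0 kN·m/m
M_D = W·d = 310·3.72 = 1153.2 kN·m/m
FS = M_R / M_D = 5636.0 / 1153.2 = 4.887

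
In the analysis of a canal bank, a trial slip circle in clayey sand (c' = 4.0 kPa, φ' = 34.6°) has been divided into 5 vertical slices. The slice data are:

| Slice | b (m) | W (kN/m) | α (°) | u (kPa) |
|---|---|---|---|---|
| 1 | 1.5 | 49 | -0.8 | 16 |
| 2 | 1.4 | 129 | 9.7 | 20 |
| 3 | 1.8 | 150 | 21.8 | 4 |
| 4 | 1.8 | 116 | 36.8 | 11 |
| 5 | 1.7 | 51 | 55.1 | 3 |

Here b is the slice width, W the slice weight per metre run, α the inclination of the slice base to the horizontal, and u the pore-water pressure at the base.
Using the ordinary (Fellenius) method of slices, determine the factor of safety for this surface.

FS = 1.48

Ordinary method of slices: FS = Σ[c'·Δl_i + (W_i cosα_i − u_i·Δl_i)·tanφ'] / Σ W_i sinα_i, with Δl_i = b_i / cosα_i.
Slice 1: Δl = 1.5/cos(-0.8°) = 1.500 m; N'_1 = 49·cos(-0.8°) − 16·1.500 = 25.0; c'Δl = 6.00; W sinα = -0.7
Slice 2: Δl = 1.4/cos9.7° = 1.420 m; N'_2 = 129·cos9.7° − 20·1.420 = 98.7; c'Δl = 5.68; W sinα = 21.7
Slice 3: Δl = 1.8/cos21.8° = 1.939 m; N'_3 = 150·cos21.8° − 4·1.939 = 131.5; c'Δl = 7.75; W sinα = 55.7
Slice 4: Δl = 1.8/cos36.8° = 2.248 m; N'_4 = 116·cos36.8° − 11·2.248 = 68.2; c'Δl = 8.99; W sinα = 69.5
Slice 5: Δl = 1.7/cos55.1° = 2.971 m; N'_5 = 51·cos55.1° − 3·2.971 = 20.3; c'Δl = 11.89; W sinα = 41.8
Σc'Δl = 40.3 kN/m; ΣN' = 343.7 kN/m; ΣW sinα = 188.1 kN/m
Resisting = 40.3 + 343.7·tan34.6° = 40.3 + 237.1 = 277.4 kN/m
FS = 277.4 / 188.1 = 1.475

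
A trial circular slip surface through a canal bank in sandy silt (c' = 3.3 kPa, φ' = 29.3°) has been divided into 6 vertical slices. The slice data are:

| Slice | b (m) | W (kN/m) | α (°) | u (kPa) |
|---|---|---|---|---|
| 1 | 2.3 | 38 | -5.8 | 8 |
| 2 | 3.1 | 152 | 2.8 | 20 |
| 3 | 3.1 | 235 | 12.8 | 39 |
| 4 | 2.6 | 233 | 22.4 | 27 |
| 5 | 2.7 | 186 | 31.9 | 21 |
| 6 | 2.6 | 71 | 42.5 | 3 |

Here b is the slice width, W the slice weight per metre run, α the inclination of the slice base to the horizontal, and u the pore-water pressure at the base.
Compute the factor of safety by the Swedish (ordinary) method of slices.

Ordinary method of slices: FS = Σ[c'·Δl_i + (W_i cosα_i − u_i·Δl_i)·tanφ'] / Σ W_i sinα_i, with Δl_i = b_i / cosα_i.
Slice 1: Δl = 2.3/cos(-5.8°) = 2.312 m; N'_1 = 38·cos(-5.8°) − 8·2.312 = 19.3; c'Δl = 7.63; W sinα = -3.8
Slice 2: Δl = 3.1/cos2.8° = 3.104 m; N'_2 = 152·cos2.8° − 20·3.104 = 89.7; c'Δl = 10.24; W sinα = 7.4
Slice 3: Δl = 3.1/cos12.8° = 3.179 m; N'_3 = 235·cos12.8° − 39·3.179 = 105.2; c'Δl = 10.49; W sinα = 52.1
Slice 4: Δl = 2.6/cos22.4° = 2.812 m; N'_4 = 233·cos22.4° − 27·2.812 = 139.5; c'Δl = 9.28; W sinα = 88.8
Slice 5: Δl = 2.7/cos31.9° = 3.180 m; N'_5 = 186·cos31.9° − 21·3.180 = 91.1; c'Δl = 10.50; W sinα = 98.3
Slice 6: Δl = 2.6/cos42.5° = 3.526 m; N'_6 = 71·cos42.5° − 3·3.526 = 41.8; c'Δl = 11.64; W sinα = 48.0
Σc'Δl = 59.8 kN/m; ΣN' = 486.6 kN/m; ΣW sinα = 290.7 kN/m
Resisting = 59.8 + 486.6·tan29.3° = 59.8 + 273.1 = 332.8 kN/m
FS = 332.8 / 290.7 = 1.145

FS = 1.15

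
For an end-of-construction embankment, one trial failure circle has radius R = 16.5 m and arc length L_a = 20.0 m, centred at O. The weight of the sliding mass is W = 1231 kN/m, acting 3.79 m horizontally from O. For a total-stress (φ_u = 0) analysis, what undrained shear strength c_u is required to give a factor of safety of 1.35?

FS = c_u·L_a·R / (W·d), so c_u = FS·W·d / (L_a·R).
c_u = 1.35·1231·3.79 / (20.00·16.5) = 6298.4 / 330.00 = 19.09 kPa

c_u = 19.1 kPa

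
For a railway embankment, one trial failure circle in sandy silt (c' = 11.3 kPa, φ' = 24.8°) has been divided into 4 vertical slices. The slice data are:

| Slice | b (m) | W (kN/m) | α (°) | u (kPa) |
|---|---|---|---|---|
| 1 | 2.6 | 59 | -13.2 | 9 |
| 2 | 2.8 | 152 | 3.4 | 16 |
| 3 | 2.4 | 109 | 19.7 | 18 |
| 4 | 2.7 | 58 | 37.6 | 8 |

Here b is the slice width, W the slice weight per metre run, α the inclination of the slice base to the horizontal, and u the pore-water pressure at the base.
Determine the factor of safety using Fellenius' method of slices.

Ordinary method of slices: FS = Σ[c'·Δl_i + (W_i cosα_i − u_i·Δl_i)·tanφ'] / Σ W_i sinα_i, with Δl_i = b_i / cosα_i.
Slice 1: Δl = 2.6/cos(-13.2°) = 2.671 m; N'_1 = 59·cos(-13.2°) − 9·2.671 = 33.4; c'Δl = 30.18; W sinα = -13.5
Slice 2: Δl = 2.8/cos3.4° = 2.805 m; N'_2 = 152·cos3.4° − 16·2.805 = 106.9; c'Δl = 31.70; W sinα = 9.0
Slice 3: Δl = 2.4/cos19.7° = 2.549 m; N'_3 = 109·cos19.7° − 18·2.549 = 56.7; c'Δl = 28.81; W sinα = 36.7
Slice 4: Δl = 2.7/cos37.6° = 3.408 m; N'_4 = 58·cos37.6° − 8·3.408 = 18.7; c'Δl = 38.51; W sinα = 35.4
Σc'Δl = 129.2 kN/m; ΣN' = 215.7 kN/m; ΣW sinα = 67.7 kN/m
Resisting = 129.2 + 215.7·tan24.8° = 129.2 + 99.7 = 228.8 kN/m
FS = 228.8 / 67.7 = 3.382

FS = 3.38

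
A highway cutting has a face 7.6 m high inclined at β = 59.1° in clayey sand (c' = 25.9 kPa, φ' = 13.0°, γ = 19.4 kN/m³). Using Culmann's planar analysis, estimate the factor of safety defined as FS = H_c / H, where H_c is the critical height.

FS = 1.92

H_c = (4c'/γ) · sinβ cosφ' / [1 − cos(β − φ')]
    = (4·25.9/19.4) · sin59.1°·cos13.0° / [1 − cos46.1°]
    = 5.340 · 0.8361 / 0.3066 = 14.56 m
FS = H_c / H = 14.56 / 7.6 = 1.916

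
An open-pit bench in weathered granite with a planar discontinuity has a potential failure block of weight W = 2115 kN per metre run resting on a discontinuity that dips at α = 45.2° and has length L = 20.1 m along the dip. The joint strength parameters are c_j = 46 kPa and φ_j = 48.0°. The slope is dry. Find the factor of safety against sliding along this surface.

Resolving the block weight along and normal to the plane and applying the Mohr–Coulomb strength on the joint:
N' = W cosα = 2115·cos45.2° = 1490.3 kN/m
Driving force T = W sinα = 2115·sin45.2° = 1500.7 kN/m
Resisting force R = c_j·L + N'·tanφ_j = 46·20.1 + 1490.3·tan48.0° = 924.6 + 1655.1 = 2579.7 kN/m
FS = R / T = 2579.7 / 1500.7 = 1.719

FS = 1.72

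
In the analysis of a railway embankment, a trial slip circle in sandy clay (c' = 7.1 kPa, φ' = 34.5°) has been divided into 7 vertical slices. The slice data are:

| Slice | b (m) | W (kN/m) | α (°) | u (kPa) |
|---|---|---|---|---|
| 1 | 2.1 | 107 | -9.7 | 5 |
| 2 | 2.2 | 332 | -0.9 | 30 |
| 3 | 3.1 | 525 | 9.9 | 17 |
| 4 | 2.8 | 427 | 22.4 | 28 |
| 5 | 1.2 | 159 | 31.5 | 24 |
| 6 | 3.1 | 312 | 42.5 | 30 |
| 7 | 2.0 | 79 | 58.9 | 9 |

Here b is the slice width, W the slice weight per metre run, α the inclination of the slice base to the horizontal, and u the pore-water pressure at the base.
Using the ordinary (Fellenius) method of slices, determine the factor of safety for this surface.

FS = 1.80

Ordinary method of slices: FS = Σ[c'·Δl_i + (W_i cosα_i − u_i·Δl_i)·tanφ'] / Σ W_i sinα_i, with Δl_i = b_i / cosα_i.
Slice 1: Δl = 2.1/cos(-9.7°) = 2.130 m; N'_1 = 107·cos(-9.7°) − 5·2.130 = 94.8; c'Δl = 15.13; W sinα = -18.0
Slice 2: Δl = 2.2/cos(-0.9°) = 2.200 m; N'_2 = 332·cos(-0.9°) − 30·2.200 = 266.0; c'Δl = 15.62; W sinα = -5.2
Slice 3: Δl = 3.1/cos9.9° = 3.147 m; N'_3 = 525·cos9.9° − 17·3.147 = 463.7; c'Δl = 22.34; W sinα = 90.3
Slice 4: Δl = 2.8/cos22.4° = 3.029 m; N'_4 = 427·cos22.4° − 28·3.029 = 310.0; c'Δl = 21.50; W sinα = 162.7
Slice 5: Δl = 1.2/cos31.5° = 1.407 m; N'_5 = 159·cos31.5° − 24·1.407 = 101.8; c'Δl = 9.99; W sinα = 83.1
Slice 6: Δl = 3.1/cos42.5° = 4.205 m; N'_6 = 312·cos42.5° − 30·4.205 = 103.9; c'Δl = 29.85; W sinα = 210.8
Slice 7: Δl = 2.0/cos58.9° = 3.872 m; N'_7 = 79·cos58.9° − 9·3.872 = 6.0; c'Δl = 27.49; W sinα = 67.6
Σc'Δl = 141.9 kN/m; ΣN' = 1346.1 kN/m; ΣW sinα = 591.2 kN/m
Resisting = 141.9 + 1346.1·tan34.5° = 141.9 + 925.1 = 1067.1 kN/m
FS = 1067.1 / 591.2 = 1.805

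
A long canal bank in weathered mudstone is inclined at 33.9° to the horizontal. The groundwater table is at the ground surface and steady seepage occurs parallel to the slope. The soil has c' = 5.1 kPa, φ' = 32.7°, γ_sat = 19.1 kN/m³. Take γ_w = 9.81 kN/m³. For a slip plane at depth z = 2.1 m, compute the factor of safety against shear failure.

With seepage parallel to the slope and the water table at the surface, the effective normal stress on the slip plane uses the buoyant unit weight γ' = γ_sat − γ_w while the driving shear stress uses γ_sat:
FS = [c' + γ' z cos²β tanφ'] / [γ_sat z sinβ cosβ]
γ' = 19.1 − 9.81 = 9.29 kN/m³
Numerator = 5.1 + 9.29·2.1·cos²33.9°·tan32.7° = 5.1 + 9.29·2.1·0.6889·0.6420 = 13.728 kPa
Denominator = 19.1·2.1·sin33.9°·cos33.9° = 19.1·2.1·0.5577·0.8300 = 18.568 kPa
FS = 13.728 / 18.568 = 0.739

FS = 0.74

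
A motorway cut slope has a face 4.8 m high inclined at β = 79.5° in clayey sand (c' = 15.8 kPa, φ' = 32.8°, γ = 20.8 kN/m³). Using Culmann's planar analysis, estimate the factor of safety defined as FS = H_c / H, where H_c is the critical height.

FS = 1.67

H_c = (4c'/γ) · sinβ cosφ' / [1 − cos(β − φ')]
    = (4·15.8/20.8) · sin79.5°·cos32.8° / [1 − cos46.7°]
    = 3.038 · 0.8265 / 0.3142 = 7.99 m
FS = H_c / H = 7.99 / 4.8 = 1.665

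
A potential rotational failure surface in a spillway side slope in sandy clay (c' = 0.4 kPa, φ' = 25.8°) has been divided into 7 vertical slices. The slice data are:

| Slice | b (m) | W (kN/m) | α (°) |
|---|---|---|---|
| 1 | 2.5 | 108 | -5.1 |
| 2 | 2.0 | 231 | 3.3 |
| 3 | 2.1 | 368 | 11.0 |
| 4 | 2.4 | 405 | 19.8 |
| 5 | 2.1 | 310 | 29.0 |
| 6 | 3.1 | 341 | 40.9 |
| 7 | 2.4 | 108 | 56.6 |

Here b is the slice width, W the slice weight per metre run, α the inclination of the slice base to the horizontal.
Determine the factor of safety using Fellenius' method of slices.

FS = 1.21

Ordinary method of slices: FS = Σ[c'·Δl_i + (W_i cosα_i)·tanφ'] / Σ W_i sinα_i, with Δl_i = b_i / cosα_i.
Slice 1: Δl = 2.5/cos(-5.1°) = 2.510 m; N'_1 = 108·cos(-5.1°) = 107.6; c'Δl = 1.00; W sinα = -9.6
Slice 2: Δl = 2.0/cos3.3° = 2.003 m; N'_2 = 231·cos3.3° = 230.6; c'Δl = 0.80; W sinα = 13.3
Slice 3: Δl = 2.1/cos11.0° = 2.139 m; N'_3 = 368·cos11.0° = 361.2; c'Δl = 0.86; W sinα = 70.2
Slice 4: Δl = 2.4/cos19.8° = 2.551 m; N'_4 = 405·cos19.8° = 381.1; c'Δl = 1.02; W sinα = 137.2
Slice 5: Δl = 2.1/cos29.0° = 2.401 m; N'_5 = 310·cos29.0° = 271.1; c'Δl = 0.96; W sinα = 150.3
Slice 6: Δl = 3.1/cos40.9° = 4.101 m; N'_6 = 341·cos40.9° = 257.7; c'Δl = 1.64; W sinα = 223.3
Slice 7: Δl = 2.4/cos56.6° = 4.360 m; N'_7 = 108·cos56.6° = 59.5; c'Δl = 1.74; W sinα = 90.2
Σc'Δl = 8.0 kN/m; ΣN' = 1668.8 kN/m; ΣW sinα = 674.8 kN/m
Resisting = 8.0 + 1668.8·tan25.8° = 8.0 + 806.7 = 814.8 kN/m
FS = 814.8 / 674.8 = 1.207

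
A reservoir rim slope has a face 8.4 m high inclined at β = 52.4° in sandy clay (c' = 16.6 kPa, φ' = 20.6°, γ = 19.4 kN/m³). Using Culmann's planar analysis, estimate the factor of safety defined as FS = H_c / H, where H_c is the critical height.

FS = 2.01

H_c = (4c'/γ) · sinβ cosφ' / [1 − cos(β − φ')]
    = (4·16.6/19.4) · sin52.4°·cos20.6° / [1 − cos31.8°]
    = 3.423 · 0.7416 / 0.1501 = 16.91 m
FS = H_c / H = 16.91 / 8.4 = 2.013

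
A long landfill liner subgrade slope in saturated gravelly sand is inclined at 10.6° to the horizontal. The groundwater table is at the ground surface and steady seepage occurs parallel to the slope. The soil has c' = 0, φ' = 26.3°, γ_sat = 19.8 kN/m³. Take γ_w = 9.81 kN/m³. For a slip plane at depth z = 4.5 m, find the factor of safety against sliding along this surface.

FS = 1.33

With seepage parallel to the slope and the water table at the surface, the effective normal stress on the slip plane uses the buoyant unit weight γ' = γ_sat − γ_w while the driving shear stress uses γ_sat:
FS = [c' + γ' z cos²β tanφ'] / [γ_sat z sinβ cosβ]
(For c' = 0 this reduces to FS = (γ'/γ_sat)·tanφ'/tanβ.)
γ' = 19.8 − 9.81 = 9.99 kN/m³
Numerator = 0.0 + 9.99·4.5·cos²10.6°·tan26.3° = 0.0 + 9.99·4.5·0.9662·0.4942 = 21.466 kPa
Denominator = 19.8·4.5·sin10.6°·cos10.6° = 19.8·4.5·0.1840·0.9829 = 16.110 kPa
FS = 21.466 / 16.110 = 1.332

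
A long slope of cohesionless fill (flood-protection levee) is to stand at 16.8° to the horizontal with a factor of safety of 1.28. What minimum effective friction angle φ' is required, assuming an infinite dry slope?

φ' = 21.1°

FS = tanφ'/tanβ ⇒ tanφ' = FS · tanβ = 1.28 · tan16.8° = 0.3865
φ' = arctan(0.3865) = 21.13°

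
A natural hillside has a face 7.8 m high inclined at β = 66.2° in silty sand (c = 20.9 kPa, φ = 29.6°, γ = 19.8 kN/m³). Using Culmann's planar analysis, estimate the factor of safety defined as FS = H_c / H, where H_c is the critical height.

H_c = (4c/γ) · sinβ cosφ / [1 − cos(β − φ)]
    = (4·20.9/19.8) · sin66.2°·cos29.6° / [1 − cos36.6°]
    = 4.222 · 0.7956 / 0.1972 = 17.03 m
FS = H_c / H = 17.03 / 7.8 = 2.184

FS = 2.18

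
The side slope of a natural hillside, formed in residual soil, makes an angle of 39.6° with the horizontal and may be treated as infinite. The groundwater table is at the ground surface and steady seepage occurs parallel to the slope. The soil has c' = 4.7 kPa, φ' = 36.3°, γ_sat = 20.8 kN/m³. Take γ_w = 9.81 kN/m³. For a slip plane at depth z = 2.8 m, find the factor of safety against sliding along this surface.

FS = 0.63

With seepage parallel to the slope and the water table at the surface, the effective normal stress on the slip plane uses the buoyant unit weight γ' = γ_sat − γ_w while the driving shear stress uses γ_sat:
FS = [c' + γ' z cos²β tanφ'] / [γ_sat z sinβ cosβ]
γ' = 20.8 − 9.81 = 10.99 kN/m³
Numerator = 4.7 + 10.99·2.8·cos²39.6°·tan36.3° = 4.7 + 10.99·2.8·0.5937·0.7346 = 18.120 kPa
Denominator = 20.8·2.8·sin39.6°·cos39.6° = 20.8·2.8·0.6374·0.7705 = 28.604 kPa
FS = 18.120 / 28.604 = 0.633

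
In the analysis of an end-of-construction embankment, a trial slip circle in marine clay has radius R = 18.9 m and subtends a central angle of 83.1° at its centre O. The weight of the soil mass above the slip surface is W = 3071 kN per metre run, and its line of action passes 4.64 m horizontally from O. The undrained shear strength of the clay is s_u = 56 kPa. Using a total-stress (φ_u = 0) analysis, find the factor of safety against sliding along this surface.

FS = 2.04

Taking moments about the centre O, the resisting moment is provided by the undrained shear strength acting along the arc:
Arc length L_a = R·θ = 18.9·(83.1°·π/180) = 18.9·1.4504 = 27.41 m
M_R = s_u·L_a·R = 56·27.41·18.9 = 29012.8 kN·m/m
M_D = W·d = 3071·4.64 = 14249.4 kN·m/m
FS = M_R / M_D = 29012.8 / 14249.4 = 2.036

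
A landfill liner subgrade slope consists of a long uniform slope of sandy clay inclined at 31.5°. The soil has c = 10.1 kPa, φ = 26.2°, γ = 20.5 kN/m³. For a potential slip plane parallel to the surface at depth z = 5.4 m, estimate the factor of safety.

FS = 1.01

For an infinite slope with a slip plane parallel to the surface (no pore pressure): FS = [c + γz cos²β tanφ] / [γz sinβ cosβ].
γz = 20.5·5.4 = 110.70 kN/m²
Numerator = 10.1 + 110.70·cos²31.5°·tan26.2° = 10.1 + 110.70·0.7270·0.4921 = 49.700 kPa
Denominator = 110.70·sin31.5°·cos31.5° = 110.70·0.5225·0.8526 = 49.317 kPa
FS = 49.700 / 49.317 = 1.008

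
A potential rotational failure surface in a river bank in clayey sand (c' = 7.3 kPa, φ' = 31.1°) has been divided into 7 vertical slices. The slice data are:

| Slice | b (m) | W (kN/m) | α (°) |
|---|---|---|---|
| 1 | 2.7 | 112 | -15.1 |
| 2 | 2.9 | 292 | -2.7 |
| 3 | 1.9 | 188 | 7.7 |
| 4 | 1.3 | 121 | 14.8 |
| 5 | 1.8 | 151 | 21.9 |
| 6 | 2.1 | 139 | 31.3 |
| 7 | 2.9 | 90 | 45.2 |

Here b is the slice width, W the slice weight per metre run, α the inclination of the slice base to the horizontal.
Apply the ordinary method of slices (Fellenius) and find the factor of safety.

Ordinary method of slices: FS = Σ[c'·Δl_i + (W_i cosα_i)·tanφ'] / Σ W_i sinα_i, with Δl_i = b_i / cosα_i.
Slice 1: Δl = 2.7/cos(-15.1°) = 2.797 m; N'_1 = 112·cos(-15.1°) = 108.1; c'Δl = 20.41; W sinα = -29.2
Slice 2: Δl = 2.9/cos(-2.7°) = 2.903 m; N'_2 = 292·cos(-2.7°) = 291.7; c'Δl = 21.19; W sinα = -13.8
Slice 3: Δl = 1.9/cos7.7° = 1.917 m; N'_3 = 188·cos7.7° = 186.3; c'Δl = 14.00; W sinα = 25.2
Slice 4: Δl = 1.3/cos14.8° = 1.345 m; N'_4 = 121·cos14.8° = 117.0; c'Δl = 9.82; W sinα = 30.9
Slice 5: Δl = 1.8/cos21.9° = 1.940 m; N'_5 = 151·cos21.9° = 140.1; c'Δl = 14.16; W sinα = 56.3
Slice 6: Δl = 2.1/cos31.3° = 2.458 m; N'_6 = 139·cos31.3° = 118.8; c'Δl = 17.94; W sinα = 72.2
Slice 7: Δl = 2.9/cos45.2° = 4.116 m; N'_7 = 90·cos45.2° = 63.4; c'Δl = 30.04; W sinα = 63.9
Σc'Δl = 127.6 kN/m; ΣN' = 1025.4 kN/m; ΣW sinα = 205.6 kN/m
Resisting = 127.6 + 1025.4·tan31.1° = 127.6 + 618.6 = 746.1 kN/m
FS = 746.1 / 205.6 = 3.630

FS = 3.63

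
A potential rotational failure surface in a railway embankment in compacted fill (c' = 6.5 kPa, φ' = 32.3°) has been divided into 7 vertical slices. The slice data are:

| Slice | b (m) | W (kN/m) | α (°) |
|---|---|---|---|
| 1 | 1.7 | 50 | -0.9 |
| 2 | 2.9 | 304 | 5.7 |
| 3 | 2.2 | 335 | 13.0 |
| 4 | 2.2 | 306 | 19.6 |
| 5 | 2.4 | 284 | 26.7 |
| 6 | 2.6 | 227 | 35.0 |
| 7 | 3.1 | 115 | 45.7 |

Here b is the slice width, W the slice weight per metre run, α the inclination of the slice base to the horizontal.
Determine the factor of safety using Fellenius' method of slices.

Ordinary method of slices: FS = Σ[c'·Δl_i + (W_i cosα_i)·tanφ'] / Σ W_i sinα_i, with Δl_i = b_i / cosα_i.
Slice 1: Δl = 1.7/cos(-0.9°) = 1.700 m; N'_1 = 50·cos(-0.9°) = 50.0; c'Δl = 11.05; W sinα = -0.8
Slice 2: Δl = 2.9/cos5.7° = 2.914 m; N'_2 = 304·cos5.7° = 302.5; c'Δl = 18.94; W sinα = 30.2
Slice 3: Δl = 2.2/cos13.0° = 2.258 m; N'_3 = 335·cos13.0° = 326.4; c'Δl = 14.68; W sinα = 75.4
Slice 4: Δl = 2.2/cos19.6° = 2.335 m; N'_4 = 306·cos19.6° = 288.3; c'Δl = 15.18; W sinα = 102.6
Slice 5: Δl = 2.4/cos26.7° = 2.686 m; N'_5 = 284·cos26.7° = 253.7; c'Δl = 17.46; W sinα = 127.6
Slice 6: Δl = 2.6/cos35.0° = 3.174 m; N'_6 = 227·cos35.0° = 185.9; c'Δl = 20.63; W sinα = 130.2
Slice 7: Δl = 3.1/cos45.7° = 4.439 m; N'_7 = 115·cos45.7° = 80.3; c'Δl = 28.85; W sinα = 82.3
Σc'Δl = 126.8 kN/m; ΣN' = 1487.2 kN/m; ΣW sinα = 547.5 kN/m
Resisting = 126.8 + 1487.2·tan32.3° = 126.8 + 940.1 = 1066.9 kN/m
FS = 1066.9 / 547.5 = 1.949

FS = 1.95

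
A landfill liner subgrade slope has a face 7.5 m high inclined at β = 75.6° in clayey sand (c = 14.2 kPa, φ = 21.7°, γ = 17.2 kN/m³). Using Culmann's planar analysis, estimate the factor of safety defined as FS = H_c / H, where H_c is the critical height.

FS = 0.96

H_c = (4c/γ) · sinβ cosφ / [1 − cos(β − φ)]
    = (4·14.2/17.2) · sin75.6°·cos21.7° / [1 − cos53.9°]
    = 3.302 · 0.8999 / 0.4108 = 7.23 m
FS = H_c / H = 7.23 / 7.5 = 0.965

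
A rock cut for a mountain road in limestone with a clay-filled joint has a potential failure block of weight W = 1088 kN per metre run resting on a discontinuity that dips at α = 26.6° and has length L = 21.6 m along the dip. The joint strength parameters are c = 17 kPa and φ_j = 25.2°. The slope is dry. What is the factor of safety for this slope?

FS = 1.69

Resolving the block weight along and normal to the plane and applying the Mohr–Coulomb strength on the joint:
N' = W cosα = 1088·cos26.6° = 972.8 kN/m
Driving force T = W sinα = 1088·sin26.6° = 487.2 kN/m
Resisting force R = c·L + N'·tanφ_j = 17·21.6 + 972.8·tan25.2° = 367.2 + 457.8 = 825.0 kN/m
FS = R / T = 825.0 / 487.2 = 1.693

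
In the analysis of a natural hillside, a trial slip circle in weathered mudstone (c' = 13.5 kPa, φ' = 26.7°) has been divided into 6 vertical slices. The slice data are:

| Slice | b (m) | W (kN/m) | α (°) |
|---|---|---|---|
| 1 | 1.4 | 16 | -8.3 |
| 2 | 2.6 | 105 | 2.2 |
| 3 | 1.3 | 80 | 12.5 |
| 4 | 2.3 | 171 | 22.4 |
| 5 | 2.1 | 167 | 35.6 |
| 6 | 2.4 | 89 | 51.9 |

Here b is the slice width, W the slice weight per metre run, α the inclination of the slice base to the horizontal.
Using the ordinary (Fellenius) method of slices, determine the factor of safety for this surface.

FS = 1.86

Ordinary method of slices: FS = Σ[c'·Δl_i + (W_i cosα_i)·tanφ'] / Σ W_i sinα_i, with Δl_i = b_i / cosα_i.
Slice 1: Δl = 1.4/cos(-8.3°) = 1.415 m; N'_1 = 16·cos(-8.3°) = 15.8; c'Δl = 19.10; W sinα = -2.3
Slice 2: Δl = 2.6/cos2.2° = 2.602 m; N'_2 = 105·cos2.2° = 104.9; c'Δl = 35.13; W sinα = 4.0
Slice 3: Δl = 1.3/cos12.5° = 1.332 m; N'_3 = 80·cos12.5° = 78.1; c'Δl = 17.98; W sinα = 17.3
Slice 4: Δl = 2.3/cos22.4° = 2.488 m; N'_4 = 171·cos22.4° = 158.1; c'Δl = 33.58; W sinα = 65.2
Slice 5: Δl = 2.1/cos35.6° = 2.583 m; N'_5 = 167·cos35.6° = 135.8; c'Δl = 34.87; W sinα = 97.2
Slice 6: Δl = 2.4/cos51.9° = 3.890 m; N'_6 = 89·cos51.9° = 54.9; c'Δl = 52.51; W sinα = 70.0
Σc'Δl = 193.2 kN/m; ΣN' = 547.7 kN/m; ΣW sinα = 251.5 kN/m
Resisting = 193.2 + 547.7·tan26.7° = 193.2 + 275.4 = 468.6 kN/m
FS = 468.6 / 251.5 = 1.864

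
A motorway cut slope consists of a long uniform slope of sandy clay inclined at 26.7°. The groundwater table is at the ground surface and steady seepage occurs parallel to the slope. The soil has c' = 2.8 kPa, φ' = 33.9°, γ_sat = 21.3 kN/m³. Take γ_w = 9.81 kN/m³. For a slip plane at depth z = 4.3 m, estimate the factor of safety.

With seepage parallel to the slope and the water table at the surface, the effective normal stress on the slip plane uses the buoyant unit weight γ' = γ_sat − γ_w while the driving shear stress uses γ_sat:
FS = [c' + γ' z cos²β tanφ'] / [γ_sat z sinβ cosβ]
γ' = 21.3 − 9.81 = 11.49 kN/m³
Numerator = 2.8 + 11.49·4.3·cos²26.7°·tan33.9° = 2.8 + 11.49·4.3·0.7981·0.6720 = 29.297 kPa
Denominator = 21.3·4.3·sin26.7°·cos26.7° = 21.3·4.3·0.4493·0.8934 = 36.765 kPa
FS = 29.297 / 36.765 = 0.797

FS = 0.80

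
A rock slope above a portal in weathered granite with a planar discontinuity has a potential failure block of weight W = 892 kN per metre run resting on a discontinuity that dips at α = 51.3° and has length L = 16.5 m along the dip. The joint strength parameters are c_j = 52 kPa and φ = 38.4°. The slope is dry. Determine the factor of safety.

Resolving the block weight along and normal to the plane and applying the Mohr–Coulomb strength on the joint:
N' = W cosα = 892·cos51.3° = 557.7 kN/m
Driving force T = W sinα = 892·sin51.3° = 696.1 kN/m
Resisting force R = c_j·L + N'·tanφ = 52·16.5 + 557.7·tan38.4° = 858.0 + 442.0 = 1300.0 kN/m
FS = R / T = 1300.0 / 696.1 = 1.867

FS = 1.87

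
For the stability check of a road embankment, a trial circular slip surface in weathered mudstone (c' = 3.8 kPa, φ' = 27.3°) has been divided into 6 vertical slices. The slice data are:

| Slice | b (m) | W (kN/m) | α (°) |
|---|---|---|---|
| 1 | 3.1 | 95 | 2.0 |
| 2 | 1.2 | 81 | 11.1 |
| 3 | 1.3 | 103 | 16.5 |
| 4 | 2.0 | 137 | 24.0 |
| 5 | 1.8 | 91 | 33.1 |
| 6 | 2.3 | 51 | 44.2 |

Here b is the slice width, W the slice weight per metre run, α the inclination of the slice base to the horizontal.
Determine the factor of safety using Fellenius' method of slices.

FS = 1.66

Ordinary method of slices: FS = Σ[c'·Δl_i + (W_i cosα_i)·tanφ'] / Σ W_i sinα_i, with Δl_i = b_i / cosα_i.
Slice 1: Δl = 3.1/cos2.0° = 3.102 m; N'_1 = 95·cos2.0° = 94.9; c'Δl = 11.79; W sinα = 3.3
Slice 2: Δl = 1.2/cos11.1° = 1.223 m; N'_2 = 81·cos11.1° = 79.5; c'Δl = 4.65; W sinα = 15.6
Slice 3: Δl = 1.3/cos16.5° = 1.356 m; N'_3 = 103·cos16.5° = 98.8; c'Δl = 5.15; W sinα = 29.3
Slice 4: Δl = 2.0/cos24.0° = 2.189 m; N'_4 = 137·cos24.0° = 125.2; c'Δl = 8.32; W sinα = 55.7
Slice 5: Δl = 1.8/cos33.1° = 2.149 m; N'_5 = 91·cos33.1° = 76.2; c'Δl = 8.17; W sinα = 49.7
Slice 6: Δl = 2.3/cos44.2° = 3.208 m; N'_6 = 51·cos44.2° = 36.6; c'Δl = 12.19; W sinα = 35.6
Σc'Δl = 50.3 kN/m; ΣN' = 511.1 kN/m; ΣW sinα = 189.1 kN/m
Resisting = 50.3 + 511.1·tan27.3° = 50.3 + 263.8 = 314.1 kN/m
FS = 314.1 / 189.1 = 1.661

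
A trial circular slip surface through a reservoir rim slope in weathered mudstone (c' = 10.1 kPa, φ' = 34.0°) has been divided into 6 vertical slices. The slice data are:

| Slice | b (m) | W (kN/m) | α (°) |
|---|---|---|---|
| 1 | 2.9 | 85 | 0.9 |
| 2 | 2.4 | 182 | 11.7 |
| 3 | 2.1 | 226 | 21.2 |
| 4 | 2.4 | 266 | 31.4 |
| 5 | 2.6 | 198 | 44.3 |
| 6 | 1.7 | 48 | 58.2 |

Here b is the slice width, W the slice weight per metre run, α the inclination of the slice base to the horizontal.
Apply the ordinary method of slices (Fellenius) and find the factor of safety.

Ordinary method of slices: FS = Σ[c'·Δl_i + (W_i cosα_i)·tanφ'] / Σ W_i sinα_i, with Δl_i = b_i / cosα_i.
Slice 1: Δl = 2.9/cos0.9° = 2.900 m; N'_1 = 85·cos0.9° = 85.0; c'Δl = 29.29; W sinα = 1.3
Slice 2: Δl = 2.4/cos11.7° = 2.451 m; N'_2 = 182·cos11.7° = 178.2; c'Δl = 24.75; W sinα = 36.9
Slice 3: Δl = 2.1/cos21.2° = 2.252 m; N'_3 = 226·cos21.2° = 210.7; c'Δl = 22.75; W sinα = 81.7
Slice 4: Δl = 2.4/cos31.4° = 2.812 m; N'_4 = 266·cos31.4° = 227.0; c'Δl = 28.40; W sinα = 138.6
Slice 5: Δl = 2.6/cos44.3° = 3.633 m; N'_5 = 198·cos44.3° = 141.7; c'Δl = 36.69; W sinα = 138.3
Slice 6: Δl = 1.7/cos58.2° = 3.226 m; N'_6 = 48·cos58.2° = 25.3; c'Δl = 32.58; W sinα = 40.8
Σc'Δl = 174.5 kN/m; ΣN' = 868.0 kN/m; ΣW sinα = 437.6 kN/m
Resisting = 174.5 + 868.0·tan34.0° = 174.5 + 585.4 = 759.9 kN/m
FS = 759.9 / 437.6 = 1.736

FS = 1.74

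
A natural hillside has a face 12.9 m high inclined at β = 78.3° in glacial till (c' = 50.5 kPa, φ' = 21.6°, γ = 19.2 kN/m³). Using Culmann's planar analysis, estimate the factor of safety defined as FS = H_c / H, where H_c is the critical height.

FS = 1.65

H_c = (4c'/γ) · sinβ cosφ' / [1 − cos(β − φ')]
    = (4·50.5/19.2) · sin78.3°·cos21.6° / [1 − cos56.7°]
    = 10.521 · 0.9105 / 0.4510 = 21.24 m
FS = H_c / H = 21.24 / 12.9 = 1.647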